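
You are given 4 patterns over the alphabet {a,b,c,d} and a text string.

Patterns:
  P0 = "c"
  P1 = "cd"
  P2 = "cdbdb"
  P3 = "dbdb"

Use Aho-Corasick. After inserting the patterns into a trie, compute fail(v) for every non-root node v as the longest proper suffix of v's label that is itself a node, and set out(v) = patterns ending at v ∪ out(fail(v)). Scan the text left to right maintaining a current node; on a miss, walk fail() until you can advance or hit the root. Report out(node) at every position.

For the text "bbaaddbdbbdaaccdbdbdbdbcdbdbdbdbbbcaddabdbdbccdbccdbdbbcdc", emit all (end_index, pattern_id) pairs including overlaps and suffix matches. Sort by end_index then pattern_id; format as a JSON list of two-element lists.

Build automaton:
Trie (insert patterns):
  0='ε' goto c→1 d→6
  1='c' goto d→2  ←P0
  2='cd' goto b→3  ←P1
  3='cdb' goto d→4
  4='cdbd' goto b→5
  5='cdbdb' goto ·  ←P2
  6='d' goto b→7
  7='db' goto d→8
  8='dbd' goto b→9
  9='dbdb' goto ·  ←P3

BFS fail/out derivation:
  fail(1) 'c': from fail(0)=0 chase 'c': 0 ⇒ 0;  out={0}∪out(0)={0}
  fail(6) 'd': from fail(0)=0 chase 'd': 0 ⇒ 0;  out=∅∪out(0)=∅
  fail(2) 'cd': from fail(1)=0 chase 'd': 0 ⇒ 6;  out={1}∪out(6)={1}
  fail(7) 'db': from fail(6)=0 chase 'b': 0 ⇒ 0;  out=∅∪out(0)=∅
  fail(3) 'cdb': from fail(2)=6 chase 'b': 6 ⇒ 7;  out=∅∪out(7)=∅
  fail(8) 'dbd': from fail(7)=0 chase 'd': 0 ⇒ 6;  out=∅∪out(6)=∅
  fail(4) 'cdbd': from fail(3)=7 chase 'd': 7 ⇒ 8;  out=∅∪out(8)=∅
  fail(9) 'dbdb': from fail(8)=6 chase 'b': 6 ⇒ 7;  out={3}∪out(7)={3}
  fail(5) 'cdbdb': from fail(4)=8 chase 'b': 8 ⇒ 9;  out={2}∪out(9)={2,3}

Scan:
pos 0 'b': at 0
pos 1 'b': at 0
pos 2 'a': at 0
pos 3 'a': at 0
pos 4 'd': at 6
pos 5 'd': at 6 (fail-walked)
pos 6 'b': at 7
pos 7 'd': at 8
pos 8 'b': at 9  → match P3@[5:8]
pos 9 'b': at 0 (fail-walked)
pos 10 'd': at 6
pos 11 'a': at 0 (fail-walked)
pos 12 'a': at 0
pos 13 'c': at 1  → match P0@[13:13]
pos 14 'c': at 1 (fail-walked)  → match P0@[14:14]
pos 15 'd': at 2  → match P1@[14:15]
pos 16 'b': at 3
pos 17 'd': at 4
pos 18 'b': at 5  → match P2@[14:18],P3@[15:18]
pos 19 'd': at 8 (fail-walked)
pos 20 'b': at 9  → match P3@[17:20]
pos 21 'd': at 8 (fail-walked)
pos 22 'b': at 9  → match P3@[19:22]
pos 23 'c': at 1 (fail-walked)  → match P0@[23:23]
pos 24 'd': at 2  → match P1@[23:24]
pos 25 'b': at 3
pos 26 'd': at 4
pos 27 'b': at 5  → match P2@[23:27],P3@[24:27]
pos 28 'd': at 8 (fail-walked)
pos 29 'b': at 9  → match P3@[26:29]
pos 30 'd': at 8 (fail-walked)
pos 31 'b': at 9  → match P3@[28:31]
pos 32 'b': at 0 (fail-walked)
pos 33 'b': at 0
pos 34 'c': at 1  → match P0@[34:34]
pos 35 'a': at 0 (fail-walked)
pos 36 'd': at 6
pos 37 'd': at 6 (fail-walked)
pos 38 'a': at 0 (fail-walked)
pos 39 'b': at 0
pos 40 'd': at 6
pos 41 'b': at 7
pos 42 'd': at 8
pos 43 'b': at 9  → match P3@[40:43]
pos 44 'c': at 1 (fail-walked)  → match P0@[44:44]
pos 45 'c': at 1 (fail-walked)  → match P0@[45:45]
pos 46 'd': at 2  → match P1@[45:46]
pos 47 'b': at 3
pos 48 'c': at 1 (fail-walked)  → match P0@[48:48]
pos 49 'c': at 1 (fail-walked)  → match P0@[49:49]
pos 50 'd': at 2  → match P1@[49:50]
pos 51 'b': at 3
pos 52 'd': at 4
pos 53 'b': at 5  → match P2@[49:53],P3@[50:53]
pos 54 'b': at 0 (fail-walked)
pos 55 'c': at 1  → match P0@[55:55]
pos 56 'd': at 2  → match P1@[55:56]
pos 57 'c': at 1 (fail-walked)  → match P0@[57:57]

Result: [[8,3],[13,0],[14,0],[15,1],[18,2],[18,3],[20,3],[22,3],[23,0],[24,1],[27,2],[27,3],[29,3],[31,3],[34,0],[43,3],[44,0],[45,0],[46,1],[48,0],[49,0],[50,1],[53,2],[53,3],[55,0],[56,1],[57,0]]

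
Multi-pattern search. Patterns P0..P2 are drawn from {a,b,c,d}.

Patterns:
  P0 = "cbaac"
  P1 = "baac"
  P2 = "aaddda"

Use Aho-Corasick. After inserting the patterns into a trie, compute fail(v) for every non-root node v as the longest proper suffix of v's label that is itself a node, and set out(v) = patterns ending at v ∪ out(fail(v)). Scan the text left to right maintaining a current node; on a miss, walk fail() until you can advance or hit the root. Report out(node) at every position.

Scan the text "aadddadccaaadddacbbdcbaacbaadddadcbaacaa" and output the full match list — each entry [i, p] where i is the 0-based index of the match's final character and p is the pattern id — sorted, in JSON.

Build:
Trie nodes:
  0='ε' goto a→10 b→6 c→1
  1='c' goto b→2
  2='cb' goto a→3
  3='cba' goto a→4
  4='cbaa' goto c→5
  5='cbaac' goto ·  ←P0
  6='b' goto a→7
  7='ba' goto a→8
  8='baa' goto c→9
  9='baac' goto ·  ←P1
  10='a' goto a→11
  11='aa' goto d→12
  12='aad' goto d→13
  13='aadd' goto d→14
  14='aaddd' goto a→15
  15='aaddda' goto ·  ←P2

Failure links (BFS by depth):
  fail(1) 'c': from fail(0)=0 chase 'c': 0 ⇒ 0;  out=∅∪out(0)=∅
  fail(6) 'b': from fail(0)=0 chase 'b': 0 ⇒ 0;  out=∅∪out(0)=∅
  fail(10) 'a': from fail(0)=0 chase 'a': 0 ⇒ 0;  out=∅∪out(0)=∅
  fail(2) 'cb': from fail(1)=0 chase 'b': 0 ⇒ 6;  out=∅∪out(6)=∅
  fail(7) 'ba': from fail(6)=0 chase 'a': 0 ⇒ 10;  out=∅∪out(10)=∅
  fail(11) 'aa': from fail(10)=0 chase 'a': 0 ⇒ 10;  out=∅∪out(10)=∅
  fail(3) 'cba': from fail(2)=6 chase 'a': 6 ⇒ 7;  out=∅∪out(7)=∅
  fail(8) 'baa': from fail(7)=10 chase 'a': 10 ⇒ 11;  out=∅∪out(11)=∅
  fail(12) 'aad': from fail(11)=10 chase 'd': 10→0 ⇒ 0;  out=∅∪out(0)=∅
  fail(4) 'cbaa': from fail(3)=7 chase 'a': 7 ⇒ 8;  out=∅∪out(8)=∅
  fail(9) 'baac': from fail(8)=11 chase 'c': 11→10→0 ⇒ 1;  out={1}∪out(1)={1}
  fail(13) 'aadd': from fail(12)=0 chase 'd': 0 ⇒ 0;  out=∅∪out(0)=∅
  fail(5) 'cbaac': from fail(4)=8 chase 'c': 8 ⇒ 9;  out={0}∪out(9)={0,1}
  fail(14) 'aaddd': from fail(13)=0 chase 'd': 0 ⇒ 0;  out=∅∪out(0)=∅
  fail(15) 'aaddda': from fail(14)=0 chase 'a': 0 ⇒ 10;  out={2}∪out(10)={2}

Text stream:
[0] read 'a'  n0⇒n10
[1] read 'a'  n10⇒n11
[2] read 'd'  n11⇒n12
[3] read 'd'  n12⇒n13
[4] read 'd'  n13⇒n14
[5] read 'a'  n14⇒n15  emit P2@[0:5]
[6] read 'd'  n15⇒n0 (fail-walked)
[7] read 'c'  n0⇒n1
[8] read 'c'  n1⇒n1 (fail-walked)
[9] read 'a'  n1⇒n10 (fail-walked)
[10] read 'a'  n10⇒n11
[11] read 'a'  n11⇒n11 (fail-walked)
[12] read 'd'  n11⇒n12
[13] read 'd'  n12⇒n13
[14] read 'd'  n13⇒n14
[15] read 'a'  n14⇒n15  emit P2@[10:15]
[16] read 'c'  n15⇒n1 (fail-walked)
[17] read 'b'  n1⇒n2
[18] read 'b'  n2⇒n6 (fail-walked)
[19] read 'd'  n6⇒n0 (fail-walked)
[20] read 'c'  n0⇒n1
[21] read 'b'  n1⇒n2
[22] read 'a'  n2⇒n3
[23] read 'a'  n3⇒n4
[24] read 'c'  n4⇒n5  emit P0@[20:24],P1@[21:24]
[25] read 'b'  n5⇒n2 (fail-walked)
[26] read 'a'  n2⇒n3
[27] read 'a'  n3⇒n4
[28] read 'd'  n4⇒n12 (fail-walked)
[29] read 'd'  n12⇒n13
[30] read 'd'  n13⇒n14
[31] read 'a'  n14⇒n15  emit P2@[26:31]
[32] read 'd'  n15⇒n0 (fail-walked)
[33] read 'c'  n0⇒n1
[34] read 'b'  n1⇒n2
[35] read 'a'  n2⇒n3
[36] read 'a'  n3⇒n4
[37] read 'c'  n4⇒n5  emit P0@[33:37],P1@[34:37]
[38] read 'a'  n5⇒n10 (fail-walked)
[39] read 'a'  n10⇒n11

All matches (sorted): [[5,2],[15,2],[24,0],[24,1],[31,2],[37,0],[37,1]]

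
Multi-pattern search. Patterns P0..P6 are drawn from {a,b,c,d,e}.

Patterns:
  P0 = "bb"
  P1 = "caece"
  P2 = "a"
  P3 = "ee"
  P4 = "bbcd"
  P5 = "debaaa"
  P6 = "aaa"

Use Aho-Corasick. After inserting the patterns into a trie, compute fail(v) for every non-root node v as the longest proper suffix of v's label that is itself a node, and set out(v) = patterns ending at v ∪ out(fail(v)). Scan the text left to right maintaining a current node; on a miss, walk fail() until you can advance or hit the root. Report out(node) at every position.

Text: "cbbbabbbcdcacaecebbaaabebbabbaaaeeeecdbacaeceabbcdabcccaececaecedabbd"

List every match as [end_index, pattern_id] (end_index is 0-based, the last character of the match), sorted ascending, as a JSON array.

Construct AC machine:
Trie (insert patterns):
  n0 'ε': a→8 b→1 c→3 d→13 e→9
  n1 'b': b→2
  n2 'bb': c→11  [P0 ends]
  n3 'c': a→4
  n4 'ca': e→5
  n5 'cae': c→6
  n6 'caec': e→7
  n7 'caece': ·  [P1 ends]
  n8 'a': a→19  [P2 ends]
  n9 'e': e→10
  n10 'ee': ·  [P3 ends]
  n11 'bbc': d→12
  n12 'bbcd': ·  [P4 ends]
  n13 'd': e→14
  n14 'de': b→15
  n15 'deb': a→16
  n16 'deba': a→17
  n17 'debaa': a→18
  n18 'debaaa': ·  [P5 ends]
  n19 'aa': a→20
  n20 'aaa': ·  [P6 ends]

Failure links (BFS by depth):
  fail(1) 'b': from fail(0)=0 chase 'b': 0 ⇒ 0;  out=∅∪out(0)=∅
  fail(3) 'c': from fail(0)=0 chase 'c': 0 ⇒ 0;  out=∅∪out(0)=∅
  fail(8) 'a': from fail(0)=0 chase 'a': 0 ⇒ 0;  out={2}∪out(0)={2}
  fail(9) 'e': from fail(0)=0 chase 'e': 0 ⇒ 0;  out=∅∪out(0)=∅
  fail(13) 'd': from fail(0)=0 chase 'd': 0 ⇒ 0;  out=∅∪out(0)=∅
  fail(2) 'bb': from fail(1)=0 chase 'b': 0 ⇒ 1;  out={0}∪out(1)={0}
  fail(4) 'ca': from fail(3)=0 chase 'a': 0 ⇒ 8;  out=∅∪out(8)={2}
  fail(10) 'ee': from fail(9)=0 chase 'e': 0 ⇒ 9;  out={3}∪out(9)={3}
  fail(14) 'de': from fail(13)=0 chase 'e': 0 ⇒ 9;  out=∅∪out(9)=∅
  fail(19) 'aa': from fail(8)=0 chase 'a': 0 ⇒ 8;  out=∅∪out(8)={2}
  fail(5) 'cae': from fail(4)=8 chase 'e': 8→0 ⇒ 9;  out=∅∪out(9)=∅
  fail(11) 'bbc': from fail(2)=1 chase 'c': 1→0 ⇒ 3;  out=∅∪out(3)=∅
  fail(15) 'deb': from fail(14)=9 chase 'b': 9→0 ⇒ 1;  out=∅∪out(1)=∅
  fail(20) 'aaa': from fail(19)=8 chase 'a': 8 ⇒ 19;  out={6}∪out(19)={2,6}
  fail(6) 'caec': from fail(5)=9 chase 'c': 9→0 ⇒ 3;  out=∅∪out(3)=∅
  fail(12) 'bbcd': from fail(11)=3 chase 'd': 3→0 ⇒ 13;  out={4}∪out(13)={4}
  fail(16) 'deba': from fail(15)=1 chase 'a': 1→0 ⇒ 8;  out=∅∪out(8)={2}
  fail(7) 'caece': from fail(6)=3 chase 'e': 3→0 ⇒ 9;  out={1}∪out(9)={1}
  fail(17) 'debaa': from fail(16)=8 chase 'a': 8 ⇒ 19;  out=∅∪out(19)={2}
  fail(18) 'debaaa': from fail(17)=19 chase 'a': 19 ⇒ 20;  out={5}∪out(20)={2,5,6}

Run:
[0] read 'c'  n0⇒n3
[1] read 'b'  n3⇒n1 (via fail)
[2] read 'b'  n1⇒n2  ** P0@[1:2]
[3] read 'b'  n2⇒n2 (via fail)  ** P0@[2:3]
[4] read 'a'  n2⇒n8 (via fail)  ** P2@[4:4]
[5] read 'b'  n8⇒n1 (via fail)
[6] read 'b'  n1⇒n2  ** P0@[5:6]
[7] read 'b'  n2⇒n2 (via fail)  ** P0@[6:7]
[8] read 'c'  n2⇒n11
[9] read 'd'  n11⇒n12  ** P4@[6:9]
[10] read 'c'  n12⇒n3 (via fail)
[11] read 'a'  n3⇒n4  ** P2@[11:11]
[12] read 'c'  n4⇒n3 (via fail)
[13] read 'a'  n3⇒n4  ** P2@[13:13]
[14] read 'e'  n4⇒n5
[15] read 'c'  n5⇒n6
[16] read 'e'  n6⇒n7  ** P1@[12:16]
[17] read 'b'  n7⇒n1 (via fail)
[18] read 'b'  n1⇒n2  ** P0@[17:18]
[19] read 'a'  n2⇒n8 (via fail)  ** P2@[19:19]
[20] read 'a'  n8⇒n19  ** P2@[20:20]
[21] read 'a'  n19⇒n20  ** P2@[21:21],P6@[19:21]
[22] read 'b'  n20⇒n1 (via fail)
[23] read 'e'  n1⇒n9 (via fail)
[24] read 'b'  n9⇒n1 (via fail)
[25] read 'b'  n1⇒n2  ** P0@[24:25]
[26] read 'a'  n2⇒n8 (via fail)  ** P2@[26:26]
[27] read 'b'  n8⇒n1 (via fail)
[28] read 'b'  n1⇒n2  ** P0@[27:28]
[29] read 'a'  n2⇒n8 (via fail)  ** P2@[29:29]
[30] read 'a'  n8⇒n19  ** P2@[30:30]
[31] read 'a'  n19⇒n20  ** P2@[31:31],P6@[29:31]
[32] read 'e'  n20⇒n9 (via fail)
[33] read 'e'  n9⇒n10  ** P3@[32:33]
[34] read 'e'  n10⇒n10 (via fail)  ** P3@[33:34]
[35] read 'e'  n10⇒n10 (via fail)  ** P3@[34:35]
[36] read 'c'  n10⇒n3 (via fail)
[37] read 'd'  n3⇒n13 (via fail)
[38] read 'b'  n13⇒n1 (via fail)
[39] read 'a'  n1⇒n8 (via fail)  ** P2@[39:39]
[40] read 'c'  n8⇒n3 (via fail)
[41] read 'a'  n3⇒n4  ** P2@[41:41]
[42] read 'e'  n4⇒n5
[43] read 'c'  n5⇒n6
[44] read 'e'  n6⇒n7  ** P1@[40:44]
[45] read 'a'  n7⇒n8 (via fail)  ** P2@[45:45]
[46] read 'b'  n8⇒n1 (via fail)
[47] read 'b'  n1⇒n2  ** P0@[46:47]
[48] read 'c'  n2⇒n11
[49] read 'd'  n11⇒n12  ** P4@[46:49]
[50] read 'a'  n12⇒n8 (via fail)  ** P2@[50:50]
[51] read 'b'  n8⇒n1 (via fail)
[52] read 'c'  n1⇒n3 (via fail)
[53] read 'c'  n3⇒n3 (via fail)
[54] read 'c'  n3⇒n3 (via fail)
[55] read 'a'  n3⇒n4  ** P2@[55:55]
[56] read 'e'  n4⇒n5
[57] read 'c'  n5⇒n6
[58] read 'e'  n6⇒n7  ** P1@[54:58]
[59] read 'c'  n7⇒n3 (via fail)
[60] read 'a'  n3⇒n4  ** P2@[60:60]
[61] read 'e'  n4⇒n5
[62] read 'c'  n5⇒n6
[63] read 'e'  n6⇒n7  ** P1@[59:63]
[64] read 'd'  n7⇒n13 (via fail)
[65] read 'a'  n13⇒n8 (via fail)  ** P2@[65:65]
[66] read 'b'  n8⇒n1 (via fail)
[67] read 'b'  n1⇒n2  ** P0@[66:67]
[68] read 'd'  n2⇒n13 (via fail)

All matches (sorted): [[2,0],[3,0],[4,2],[6,0],[7,0],[9,4],[11,2],[13,2],[16,1],[18,0],[19,2],[20,2],[21,2],[21,6],[25,0],[26,2],[28,0],[29,2],[30,2],[31,2],[31,6],[33,3],[34,3],[35,3],[39,2],[41,2],[44,1],[45,2],[47,0],[49,4],[50,2],[55,2],[58,1],[60,2],[63,1],[65,2],[67,0]]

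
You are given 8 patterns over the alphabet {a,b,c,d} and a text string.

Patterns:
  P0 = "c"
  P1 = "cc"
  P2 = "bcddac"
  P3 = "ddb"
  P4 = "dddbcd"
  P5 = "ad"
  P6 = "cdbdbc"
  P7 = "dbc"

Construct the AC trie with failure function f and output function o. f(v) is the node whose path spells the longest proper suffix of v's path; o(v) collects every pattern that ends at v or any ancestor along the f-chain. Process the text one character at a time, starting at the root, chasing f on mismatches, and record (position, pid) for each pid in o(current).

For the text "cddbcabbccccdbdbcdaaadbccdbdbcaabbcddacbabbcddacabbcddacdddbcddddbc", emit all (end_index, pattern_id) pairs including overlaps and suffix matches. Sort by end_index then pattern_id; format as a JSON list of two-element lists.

Construct AC machine:
Trie (insert patterns):
  0='ε' goto a→16 b→3 c→1 d→9
  1='c' goto c→2 d→18  [P0 ends]
  2='cc' goto ·  [P1 ends]
  3='b' goto c→4
  4='bc' goto d→5
  5='bcd' goto d→6
  6='bcdd' goto a→7
  7='bcdda' goto c→8
  8='bcddac' goto ·  [P2 ends]
  9='d' goto b→23 d→10
  10='dd' goto b→11 d→12
  11='ddb' goto ·  [P3 ends]
  12='ddd' goto b→13
  13='dddb' goto c→14
  14='dddbc' goto d→15
  15='dddbcd' goto ·  [P4 ends]
  16='a' goto d→17
  17='ad' goto ·  [P5 ends]
  18='cd' goto b→19
  19='cdb' goto d→20
  20='cdbd' goto b→21
  21='cdbdb' goto c→22
  22='cdbdbc' goto ·  [P6 ends]
  23='db' goto c→24
  24='dbc' goto ·  [P7 ends]

Failure links (BFS by depth):
  n1('c'): parent n0 fail=0; on 'c' 0 → fail=0;  out {0}∪∅={0}
  n3('b'): parent n0 fail=0; on 'b' 0 → fail=0;  out ∅∪∅=∅
  n9('d'): parent n0 fail=0; on 'd' 0 → fail=0;  out ∅∪∅=∅
  n16('a'): parent n0 fail=0; on 'a' 0 → fail=0;  out ∅∪∅=∅
  n2('cc'): parent n1 fail=0; on 'c' 0 → fail=1;  out {1}∪{0}={0,1}
  n4('bc'): parent n3 fail=0; on 'c' 0 → fail=1;  out ∅∪{0}={0}
  n10('dd'): parent n9 fail=0; on 'd' 0 → fail=9;  out ∅∪∅=∅
  n17('ad'): parent n16 fail=0; on 'd' 0 → fail=9;  out {5}∪∅={5}
  n18('cd'): parent n1 fail=0; on 'd' 0 → fail=9;  out ∅∪∅=∅
  n23('db'): parent n9 fail=0; on 'b' 0 → fail=3;  out ∅∪∅=∅
  n5('bcd'): parent n4 fail=1; on 'd' 1 → fail=18;  out ∅∪∅=∅
  n11('ddb'): parent n10 fail=9; on 'b' 9 → fail=23;  out {3}∪∅={3}
  n12('ddd'): parent n10 fail=9; on 'd' 9 → fail=10;  out ∅∪∅=∅
  n19('cdb'): parent n18 fail=9; on 'b' 9 → fail=23;  out ∅∪∅=∅
  n24('dbc'): parent n23 fail=3; on 'c' 3 → fail=4;  out {7}∪{0}={0,7}
  n6('bcdd'): parent n5 fail=18; on 'd' 18→9 → fail=10;  out ∅∪∅=∅
  n13('dddb'): parent n12 fail=10; on 'b' 10 → fail=11;  out ∅∪{3}={3}
  n20('cdbd'): parent n19 fail=23; on 'd' 23→3→0 → fail=9;  out ∅∪∅=∅
  n7('bcdda'): parent n6 fail=10; on 'a' 10→9→0 → fail=16;  out ∅∪∅=∅
  n14('dddbc'): parent n13 fail=11; on 'c' 11→23 → fail=24;  out ∅∪{0,7}={0,7}
  n21('cdbdb'): parent n20 fail=9; on 'b' 9 → fail=23;  out ∅∪∅=∅
  n8('bcddac'): parent n7 fail=16; on 'c' 16→0 → fail=1;  out {2}∪{0}={0,2}
  n15('dddbcd'): parent n14 fail=24; on 'd' 24→4 → fail=5;  out {4}∪∅={4}
  n22('cdbdbc'): parent n21 fail=23; on 'c' 23 → fail=24;  out {6}∪{0,7}={0,6,7}

Run:
i=0 'c': node 0→1  → match P0@[0:0]
i=1 'd': node 1→18
i=2 'd': node 18→10 (fail-walked)
i=3 'b': node 10→11  → match P3@[1:3]
i=4 'c': node 11→24 (fail-walked)  → match P0@[4:4],P7@[2:4]
i=5 'a': node 24→16 (fail-walked)
i=6 'b': node 16→3 (fail-walked)
i=7 'b': node 3→3 (fail-walked)
i=8 'c': node 3→4  → match P0@[8:8]
i=9 'c': node 4→2 (fail-walked)  → match P0@[9:9],P1@[8:9]
i=10 'c': node 2→2 (fail-walked)  → match P0@[10:10],P1@[9:10]
i=11 'c': node 2→2 (fail-walked)  → match P0@[11:11],P1@[10:11]
i=12 'd': node 2→18 (fail-walked)
i=13 'b': node 18→19
i=14 'd': node 19→20
i=15 'b': node 20→21
i=16 'c': node 21→22  → match P0@[16:16],P6@[11:16],P7@[14:16]
i=17 'd': node 22→5 (fail-walked)
i=18 'a': node 5→16 (fail-walked)
i=19 'a': node 16→16 (fail-walked)
i=20 'a': node 16→16 (fail-walked)
i=21 'd': node 16→17  → match P5@[20:21]
i=22 'b': node 17→23 (fail-walked)
i=23 'c': node 23→24  → match P0@[23:23],P7@[21:23]
i=24 'c': node 24→2 (fail-walked)  → match P0@[24:24],P1@[23:24]
i=25 'd': node 2→18 (fail-walked)
i=26 'b': node 18→19
i=27 'd': node 19→20
i=28 'b': node 20→21
i=29 'c': node 21→22  → match P0@[29:29],P6@[24:29],P7@[27:29]
i=30 'a': node 22→16 (fail-walked)
i=31 'a': node 16→16 (fail-walked)
i=32 'b': node 16→3 (fail-walked)
i=33 'b': node 3→3 (fail-walked)
i=34 'c': node 3→4  → match P0@[34:34]
i=35 'd': node 4→5
i=36 'd': node 5→6
i=37 'a': node 6→7
i=38 'c': node 7→8  → match P0@[38:38],P2@[33:38]
i=39 'b': node 8→3 (fail-walked)
i=40 'a': node 3→16 (fail-walked)
i=41 'b': node 16→3 (fail-walked)
i=42 'b': node 3→3 (fail-walked)
i=43 'c': node 3→4  → match P0@[43:43]
i=44 'd': node 4→5
i=45 'd': node 5→6
i=46 'a': node 6→7
i=47 'c': node 7→8  → match P0@[47:47],P2@[42:47]
i=48 'a': node 8→16 (fail-walked)
i=49 'b': node 16→3 (fail-walked)
i=50 'b': node 3→3 (fail-walked)
i=51 'c': node 3→4  → match P0@[51:51]
i=52 'd': node 4→5
i=53 'd': node 5→6
i=54 'a': node 6→7
i=55 'c': node 7→8  → match P0@[55:55],P2@[50:55]
i=56 'd': node 8→18 (fail-walked)
i=57 'd': node 18→10 (fail-walked)
i=58 'd': node 10→12
i=59 'b': node 12→13  → match P3@[57:59]
i=60 'c': node 13→14  → match P0@[60:60],P7@[58:60]
i=61 'd': node 14→15  → match P4@[56:61]
i=62 'd': node 15→6 (fail-walked)
i=63 'd': node 6→12 (fail-walked)
i=64 'd': node 12→12 (fail-walked)
i=65 'b': node 12→13  → match P3@[63:65]
i=66 'c': node 13→14  → match P0@[66:66],P7@[64:66]

Result: [[0,0],[3,3],[4,0],[4,7],[8,0],[9,0],[9,1],[10,0],[10,1],[11,0],[11,1],[16,0],[16,6],[16,7],[21,5],[23,0],[23,7],[24,0],[24,1],[29,0],[29,6],[29,7],[34,0],[38,0],[38,2],[43,0],[47,0],[47,2],[51,0],[55,0],[55,2],[59,3],[60,0],[60,7],[61,4],[65,3],[66,0],[66,7]]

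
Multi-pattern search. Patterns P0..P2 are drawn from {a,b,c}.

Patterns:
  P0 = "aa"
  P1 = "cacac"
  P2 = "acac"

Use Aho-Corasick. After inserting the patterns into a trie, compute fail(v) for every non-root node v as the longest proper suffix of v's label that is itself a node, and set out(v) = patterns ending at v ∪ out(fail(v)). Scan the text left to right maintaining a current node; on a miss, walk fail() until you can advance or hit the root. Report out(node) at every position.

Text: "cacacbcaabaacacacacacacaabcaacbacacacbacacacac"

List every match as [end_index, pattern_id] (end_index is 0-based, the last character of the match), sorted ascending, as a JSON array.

Build:
Trie nodes:
  0='ε' goto a→1 c→3
  1='a' goto a→2 c→8
  2='aa' goto ·  [P0 ends]
  3='c' goto a→4
  4='ca' goto c→5
  5='cac' goto a→6
  6='caca' goto c→7
  7='cacac' goto ·  [P1 ends]
  8='ac' goto a→9
  9='aca' goto c→10
  10='acac' goto ·  [P2 ends]

BFS fail/out derivation:
  fail(1) 'a': from fail(0)=0 chase 'a': 0 ⇒ 0;  out=∅∪out(0)=∅
  fail(3) 'c': from fail(0)=0 chase 'c': 0 ⇒ 0;  out=∅∪out(0)=∅
  fail(2) 'aa': from fail(1)=0 chase 'a': 0 ⇒ 1;  out={0}∪out(1)={0}
  fail(4) 'ca': from fail(3)=0 chase 'a': 0 ⇒ 1;  out=∅∪out(1)=∅
  fail(8) 'ac': from fail(1)=0 chase 'c': 0 ⇒ 3;  out=∅∪out(3)=∅
  fail(5) 'cac': from fail(4)=1 chase 'c': 1 ⇒ 8;  out=∅∪out(8)=∅
  fail(9) 'aca': from fail(8)=3 chase 'a': 3 ⇒ 4;  out=∅∪out(4)=∅
  fail(6) 'caca': from fail(5)=8 chase 'a': 8 ⇒ 9;  out=∅∪out(9)=∅
  fail(10) 'acac': from fail(9)=4 chase 'c': 4 ⇒ 5;  out={2}∪out(5)={2}
  fail(7) 'cacac': from fail(6)=9 chase 'c': 9 ⇒ 10;  out={1}∪out(10)={1,2}

Text stream:
[0] read 'c'  n0⇒n3
[1] read 'a'  n3⇒n4
[2] read 'c'  n4⇒n5
[3] read 'a'  n5⇒n6
[4] read 'c'  n6⇒n7  emit P1@[0:4],P2@[1:4]
[5] read 'b'  n7⇒n0 ·f
[6] read 'c'  n0⇒n3
[7] read 'a'  n3⇒n4
[8] read 'a'  n4⇒n2 ·f  emit P0@[7:8]
[9] read 'b'  n2⇒n0 ·f
[10] read 'a'  n0⇒n1
[11] read 'a'  n1⇒n2  emit P0@[10:11]
[12] read 'c'  n2⇒n8 ·f
[13] read 'a'  n8⇒n9
[14] read 'c'  n9⇒n10  emit P2@[11:14]
[15] read 'a'  n10⇒n6 ·f
[16] read 'c'  n6⇒n7  emit P1@[12:16],P2@[13:16]
[17] read 'a'  n7⇒n6 ·f
[18] read 'c'  n6⇒n7  emit P1@[14:18],P2@[15:18]
[19] read 'a'  n7⇒n6 ·f
[20] read 'c'  n6⇒n7  emit P1@[16:20],P2@[17:20]
[21] read 'a'  n7⇒n6 ·f
[22] read 'c'  n6⇒n7  emit P1@[18:22],P2@[19:22]
[23] read 'a'  n7⇒n6 ·f
[24] read 'a'  n6⇒n2 ·f  emit P0@[23:24]
[25] read 'b'  n2⇒n0 ·f
[26] read 'c'  n0⇒n3
[27] read 'a'  n3⇒n4
[28] read 'a'  n4⇒n2 ·f  emit P0@[27:28]
[29] read 'c'  n2⇒n8 ·f
[30] read 'b'  n8⇒n0 ·f
[31] read 'a'  n0⇒n1
[32] read 'c'  n1⇒n8
[33] read 'a'  n8⇒n9
[34] read 'c'  n9⇒n10  emit P2@[31:34]
[35] read 'a'  n10⇒n6 ·f
[36] read 'c'  n6⇒n7  emit P1@[32:36],P2@[33:36]
[37] read 'b'  n7⇒n0 ·f
[38] read 'a'  n0⇒n1
[39] read 'c'  n1⇒n8
[40] read 'a'  n8⇒n9
[41] read 'c'  n9⇒n10  emit P2@[38:41]
[42] read 'a'  n10⇒n6 ·f
[43] read 'c'  n6⇒n7  emit P1@[39:43],P2@[40:43]
[44] read 'a'  n7⇒n6 ·f
[45] read 'c'  n6⇒n7  emit P1@[41:45],P2@[42:45]

Matches: [[4,1],[4,2],[8,0],[11,0],[14,2],[16,1],[16,2],[18,1],[18,2],[20,1],[20,2],[22,1],[22,2],[24,0],[28,0],[34,2],[36,1],[36,2],[41,2],[43,1],[43,2],[45,1],[45,2]]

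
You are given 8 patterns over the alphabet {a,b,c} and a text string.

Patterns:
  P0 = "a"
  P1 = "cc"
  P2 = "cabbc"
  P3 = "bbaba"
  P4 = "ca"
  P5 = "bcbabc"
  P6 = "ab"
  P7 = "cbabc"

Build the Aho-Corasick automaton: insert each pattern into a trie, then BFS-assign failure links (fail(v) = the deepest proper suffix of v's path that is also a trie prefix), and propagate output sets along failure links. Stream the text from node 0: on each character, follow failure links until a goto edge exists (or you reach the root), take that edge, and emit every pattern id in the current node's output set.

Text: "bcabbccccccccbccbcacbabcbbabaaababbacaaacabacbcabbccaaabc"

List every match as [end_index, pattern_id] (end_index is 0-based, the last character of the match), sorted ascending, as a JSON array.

Construct AC machine:
Trie (insert patterns):
  0='ε' goto a→1 b→8 c→2
  1='a' goto b→18  ←P0
  2='c' goto a→4 b→19 c→3
  3='cc' goto ·  ←P1
  4='ca' goto b→5  ←P4
  5='cab' goto b→6
  6='cabb' goto c→7
  7='cabbc' goto ·  ←P2
  8='b' goto b→9 c→13
  9='bb' goto a→10
  10='bba' goto b→11
  11='bbab' goto a→12
  12='bbaba' goto ·  ←P3
  13='bc' goto b→14
  14='bcb' goto a→15
  15='bcba' goto b→16
  16='bcbab' goto c→17
  17='bcbabc' goto ·  ←P5
  18='ab' goto ·  ←P6
  19='cb' goto a→20
  20='cba' goto b→21
  21='cbab' goto c→22
  22='cbabc' goto ·  ←P7

BFS fail/out derivation:
  n1('a'): parent n0 fail=0; on 'a' 0 → fail=0;  out {0}∪∅={0}
  n2('c'): parent n0 fail=0; on 'c' 0 → fail=0;  out ∅∪∅=∅
  n8('b'): parent n0 fail=0; on 'b' 0 → fail=0;  out ∅∪∅=∅
  n3('cc'): parent n2 fail=0; on 'c' 0 → fail=2;  out {1}∪∅={1}
  n4('ca'): parent n2 fail=0; on 'a' 0 → fail=1;  out {4}∪{0}={0,4}
  n9('bb'): parent n8 fail=0; on 'b' 0 → fail=8;  out ∅∪∅=∅
  n13('bc'): parent n8 fail=0; on 'c' 0 → fail=2;  out ∅∪∅=∅
  n18('ab'): parent n1 fail=0; on 'b' 0 → fail=8;  out {6}∪∅={6}
  n19('cb'): parent n2 fail=0; on 'b' 0 → fail=8;  out ∅∪∅=∅
  n5('cab'): parent n4 fail=1; on 'b' 1 → fail=18;  out ∅∪{6}={6}
  n10('bba'): parent n9 fail=8; on 'a' 8→0 → fail=1;  out ∅∪{0}={0}
  n14('bcb'): parent n13 fail=2; on 'b' 2 → fail=19;  out ∅∪∅=∅
  n20('cba'): parent n19 fail=8; on 'a' 8→0 → fail=1;  out ∅∪{0}={0}
  n6('cabb'): parent n5 fail=18; on 'b' 18→8 → fail=9;  out ∅∪∅=∅
  n11('bbab'): parent n10 fail=1; on 'b' 1 → fail=18;  out ∅∪{6}={6}
  n15('bcba'): parent n14 fail=19; on 'a' 19 → fail=20;  out ∅∪{0}={0}
  n21('cbab'): parent n20 fail=1; on 'b' 1 → fail=18;  out ∅∪{6}={6}
  n7('cabbc'): parent n6 fail=9; on 'c' 9→8 → fail=13;  out {2}∪∅={2}
  n12('bbaba'): parent n11 fail=18; on 'a' 18→8→0 → fail=1;  out {3}∪{0}={0,3}
  n16('bcbab'): parent n15 fail=20; on 'b' 20 → fail=21;  out ∅∪{6}={6}
  n22('cbabc'): parent n21 fail=18; on 'c' 18→8 → fail=13;  out {7}∪∅={7}
  n17('bcbabc'): parent n16 fail=21; on 'c' 21 → fail=22;  out {5}∪{7}={5,7}

Scan:
[0] read 'b'  n0⇒n8
[1] read 'c'  n8⇒n13
[2] read 'a'  n13⇒n4 (via fail)  → match P0@[2:2],P4@[1:2]
[3] read 'b'  n4⇒n5  → match P6@[2:3]
[4] read 'b'  n5⇒n6
[5] read 'c'  n6⇒n7  → match P2@[1:5]
[6] read 'c'  n7⇒n3 (via fail)  → match P1@[5:6]
[7] read 'c'  n3⇒n3 (via fail)  → match P1@[6:7]
[8] read 'c'  n3⇒n3 (via fail)  → match P1@[7:8]
[9] read 'c'  n3⇒n3 (via fail)  → match P1@[8:9]
[10] read 'c'  n3⇒n3 (via fail)  → match P1@[9:10]
[11] read 'c'  n3⇒n3 (via fail)  → match P1@[10:11]
[12] read 'c'  n3⇒n3 (via fail)  → match P1@[11:12]
[13] read 'b'  n3⇒n19 (via fail)
[14] read 'c'  n19⇒n13 (via fail)
[15] read 'c'  n13⇒n3 (via fail)  → match P1@[14:15]
[16] read 'b'  n3⇒n19 (via fail)
[17] read 'c'  n19⇒n13 (via fail)
[18] read 'a'  n13⇒n4 (via fail)  → match P0@[18:18],P4@[17:18]
[19] read 'c'  n4⇒n2 (via fail)
[20] read 'b'  n2⇒n19
[21] read 'a'  n19⇒n20  → match P0@[21:21]
[22] read 'b'  n20⇒n21  → match P6@[21:22]
[23] read 'c'  n21⇒n22  → match P7@[19:23]
[24] read 'b'  n22⇒n14 (via fail)
[25] read 'b'  n14⇒n9 (via fail)
[26] read 'a'  n9⇒n10  → match P0@[26:26]
[27] read 'b'  n10⇒n11  → match P6@[26:27]
[28] read 'a'  n11⇒n12  → match P0@[28:28],P3@[24:28]
[29] read 'a'  n12⇒n1 (via fail)  → match P0@[29:29]
[30] read 'a'  n1⇒n1 (via fail)  → match P0@[30:30]
[31] read 'b'  n1⇒n18  → match P6@[30:31]
[32] read 'a'  n18⇒n1 (via fail)  → match P0@[32:32]
[33] read 'b'  n1⇒n18  → match P6@[32:33]
[34] read 'b'  n18⇒n9 (via fail)
[35] read 'a'  n9⇒n10  → match P0@[35:35]
[36] read 'c'  n10⇒n2 (via fail)
[37] read 'a'  n2⇒n4  → match P0@[37:37],P4@[36:37]
[38] read 'a'  n4⇒n1 (via fail)  → match P0@[38:38]
[39] read 'a'  n1⇒n1 (via fail)  → match P0@[39:39]
[40] read 'c'  n1⇒n2 (via fail)
[41] read 'a'  n2⇒n4  → match P0@[41:41],P4@[40:41]
[42] read 'b'  n4⇒n5  → match P6@[41:42]
[43] read 'a'  n5⇒n1 (via fail)  → match P0@[43:43]
[44] read 'c'  n1⇒n2 (via fail)
[45] read 'b'  n2⇒n19
[46] read 'c'  n19⇒n13 (via fail)
[47] read 'a'  n13⇒n4 (via fail)  → match P0@[47:47],P4@[46:47]
[48] read 'b'  n4⇒n5  → match P6@[47:48]
[49] read 'b'  n5⇒n6
[50] read 'c'  n6⇒n7  → match P2@[46:50]
[51] read 'c'  n7⇒n3 (via fail)  → match P1@[50:51]
[52] read 'a'  n3⇒n4 (via fail)  → match P0@[52:52],P4@[51:52]
[53] read 'a'  n4⇒n1 (via fail)  → match P0@[53:53]
[54] read 'a'  n1⇒n1 (via fail)  → match P0@[54:54]
[55] read 'b'  n1⇒n18  → match P6@[54:55]
[56] read 'c'  n18⇒n13 (via fail)

Result: [[2,0],[2,4],[3,6],[5,2],[6,1],[7,1],[8,1],[9,1],[10,1],[11,1],[12,1],[15,1],[18,0],[18,4],[21,0],[22,6],[23,7],[26,0],[27,6],[28,0],[28,3],[29,0],[30,0],[31,6],[32,0],[33,6],[35,0],[37,0],[37,4],[38,0],[39,0],[41,0],[41,4],[42,6],[43,0],[47,0],[47,4],[48,6],[50,2],[51,1],[52,0],[52,4],[53,0],[54,0],[55,6]]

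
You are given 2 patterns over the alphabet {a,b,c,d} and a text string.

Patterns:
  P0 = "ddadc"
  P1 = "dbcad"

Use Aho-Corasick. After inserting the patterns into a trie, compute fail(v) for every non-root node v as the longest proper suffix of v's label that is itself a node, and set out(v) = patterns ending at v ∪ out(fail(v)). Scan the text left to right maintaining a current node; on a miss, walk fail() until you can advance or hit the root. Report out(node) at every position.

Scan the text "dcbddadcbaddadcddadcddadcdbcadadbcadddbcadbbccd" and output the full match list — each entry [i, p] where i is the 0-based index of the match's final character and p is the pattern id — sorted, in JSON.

Construct AC machine:
Trie nodes:
  0='ε' goto d→1
  1='d' goto b→6 d→2
  2='dd' goto a→3
  3='dda' goto d→4
  4='ddad' goto c→5
  5='ddadc' goto ·  [P0 ends]
  6='db' goto c→7
  7='dbc' goto a→8
  8='dbca' goto d→9
  9='dbcad' goto ·  [P1 ends]

BFS fail/out derivation:
  fail(1) 'd': from fail(0)=0 chase 'd': 0 ⇒ 0;  out=∅∪out(0)=∅
  fail(2) 'dd': from fail(1)=0 chase 'd': 0 ⇒ 1;  out=∅∪out(1)=∅
  fail(6) 'db': from fail(1)=0 chase 'b': 0 ⇒ 0;  out=∅∪out(0)=∅
  fail(3) 'dda': from fail(2)=1 chase 'a': 1→0 ⇒ 0;  out=∅∪out(0)=∅
  fail(7) 'dbc': from fail(6)=0 chase 'c': 0 ⇒ 0;  out=∅∪out(0)=∅
  fail(4) 'ddad': from fail(3)=0 chase 'd': 0 ⇒ 1;  out=∅∪out(1)=∅
  fail(8) 'dbca': from fail(7)=0 chase 'a': 0 ⇒ 0;  out=∅∪out(0)=∅
  fail(5) 'ddadc': from fail(4)=1 chase 'c': 1→0 ⇒ 0;  out={0}∪out(0)={0}
  fail(9) 'dbcad': from fail(8)=0 chase 'd': 0 ⇒ 1;  out={1}∪out(1)={1}

Text stream:
[0] read 'd'  n0⇒n1
[1] read 'c'  n1⇒n0 (via fail)
[2] read 'b'  n0⇒n0
[3] read 'd'  n0⇒n1
[4] read 'd'  n1⇒n2
[5] read 'a'  n2⇒n3
[6] read 'd'  n3⇒n4
[7] read 'c'  n4⇒n5  → match P0@[3:7]
[8] read 'b'  n5⇒n0 (via fail)
[9] read 'a'  n0⇒n0
[10] read 'd'  n0⇒n1
[11] read 'd'  n1⇒n2
[12] read 'a'  n2⇒n3
[13] read 'd'  n3⇒n4
[14] read 'c'  n4⇒n5  → match P0@[10:14]
[15] read 'd'  n5⇒n1 (via fail)
[16] read 'd'  n1⇒n2
[17] read 'a'  n2⇒n3
[18] read 'd'  n3⇒n4
[19] read 'c'  n4⇒n5  → match P0@[15:19]
[20] read 'd'  n5⇒n1 (via fail)
[21] read 'd'  n1⇒n2
[22] read 'a'  n2⇒n3
[23] read 'd'  n3⇒n4
[24] read 'c'  n4⇒n5  → match P0@[20:24]
[25] read 'd'  n5⇒n1 (via fail)
[26] read 'b'  n1⇒n6
[27] read 'c'  n6⇒n7
[28] read 'a'  n7⇒n8
[29] read 'd'  n8⇒n9  → match P1@[25:29]
[30] read 'a'  n9⇒n0 (via fail)
[31] read 'd'  n0⇒n1
[32] read 'b'  n1⇒n6
[33] read 'c'  n6⇒n7
[34] read 'a'  n7⇒n8
[35] read 'd'  n8⇒n9  → match P1@[31:35]
[36] read 'd'  n9⇒n2 (via fail)
[37] read 'd'  n2⇒n2 (via fail)
[38] read 'b'  n2⇒n6 (via fail)
[39] read 'c'  n6⇒n7
[40] read 'a'  n7⇒n8
[41] read 'd'  n8⇒n9  → match P1@[37:41]
[42] read 'b'  n9⇒n6 (via fail)
[43] read 'b'  n6⇒n0 (via fail)
[44] read 'c'  n0⇒n0
[45] read 'c'  n0⇒n0
[46] read 'd'  n0⇒n1

Matches: [[7,0],[14,0],[19,0],[24,0],[29,1],[35,1],[41,1]]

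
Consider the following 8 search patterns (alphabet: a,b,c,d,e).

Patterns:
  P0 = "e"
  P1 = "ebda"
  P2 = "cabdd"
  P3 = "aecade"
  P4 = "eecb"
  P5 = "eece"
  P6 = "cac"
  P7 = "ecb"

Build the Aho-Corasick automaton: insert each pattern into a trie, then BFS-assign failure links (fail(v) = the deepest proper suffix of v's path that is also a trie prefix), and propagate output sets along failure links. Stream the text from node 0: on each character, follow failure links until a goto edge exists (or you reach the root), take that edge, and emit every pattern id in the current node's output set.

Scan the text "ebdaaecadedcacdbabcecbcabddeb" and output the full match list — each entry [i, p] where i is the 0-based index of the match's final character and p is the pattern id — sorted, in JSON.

Build:
Trie (insert patterns):
  0='ε' goto a→10 c→5 e→1
  1='e' goto b→2 c→21 e→16  [P0 ends]
  2='eb' goto d→3
  3='ebd' goto a→4
  4='ebda' goto ·  [P1 ends]
  5='c' goto a→6
  6='ca' goto b→7 c→20
  7='cab' goto d→8
  8='cabd' goto d→9
  9='cabdd' goto ·  [P2 ends]
  10='a' goto e→11
  11='ae' goto c→12
  12='aec' goto a→13
  13='aeca' goto d→14
  14='aecad' goto e→15
  15='aecade' goto ·  [P3 ends]
  16='ee' goto c→17
  17='eec' goto b→18 e→19
  18='eecb' goto ·  [P4 ends]
  19='eece' goto ·  [P5 ends]
  20='cac' goto ·  [P6 ends]
  21='ec' goto b→22
  22='ecb' goto ·  [P7 ends]

BFS fail/out derivation:
  fail(1) 'e': from fail(0)=0 chase 'e': 0 ⇒ 0;  out={0}∪out(0)={0}
  fail(5) 'c': from fail(0)=0 chase 'c': 0 ⇒ 0;  out=∅∪out(0)=∅
  fail(10) 'a': from fail(0)=0 chase 'a': 0 ⇒ 0;  out=∅∪out(0)=∅
  fail(2) 'eb': from fail(1)=0 chase 'b': 0 ⇒ 0;  out=∅∪out(0)=∅
  fail(6) 'ca': from fail(5)=0 chase 'a': 0 ⇒ 10;  out=∅∪out(10)=∅
  fail(11) 'ae': from fail(10)=0 chase 'e': 0 ⇒ 1;  out=∅∪out(1)={0}
  fail(16) 'ee': from fail(1)=0 chase 'e': 0 ⇒ 1;  out=∅∪out(1)={0}
  fail(21) 'ec': from fail(1)=0 chase 'c': 0 ⇒ 5;  out=∅∪out(5)=∅
  fail(3) 'ebd': from fail(2)=0 chase 'd': 0 ⇒ 0;  out=∅∪out(0)=∅
  fail(7) 'cab': from fail(6)=10 chase 'b': 10→0 ⇒ 0;  out=∅∪out(0)=∅
  fail(12) 'aec': from fail(11)=1 chase 'c': 1 ⇒ 21;  out=∅∪out(21)=∅
  fail(17) 'eec': from fail(16)=1 chase 'c': 1 ⇒ 21;  out=∅∪out(21)=∅
  fail(20) 'cac': from fail(6)=10 chase 'c': 10→0 ⇒ 5;  out={6}∪out(5)={6}
  fail(22) 'ecb': from fail(21)=5 chase 'b': 5→0 ⇒ 0;  out={7}∪out(0)={7}
  fail(4) 'ebda': from fail(3)=0 chase 'a': 0 ⇒ 10;  out={1}∪out(10)={1}
  fail(8) 'cabd': from fail(7)=0 chase 'd': 0 ⇒ 0;  out=∅∪out(0)=∅
  fail(13) 'aeca': from fail(12)=21 chase 'a': 21→5 ⇒ 6;  out=∅∪out(6)=∅
  fail(18) 'eecb': from fail(17)=21 chase 'b': 21 ⇒ 22;  out={4}∪out(22)={4,7}
  fail(19) 'eece': from fail(17)=21 chase 'e': 21→5→0 ⇒ 1;  out={5}∪out(1)={0,5}
  fail(9) 'cabdd': from fail(8)=0 chase 'd': 0 ⇒ 0;  out={2}∪out(0)={2}
  fail(14) 'aecad': from fail(13)=6 chase 'd': 6→10→0 ⇒ 0;  out=∅∪out(0)=∅
  fail(15) 'aecade': from fail(14)=0 chase 'e': 0 ⇒ 1;  out={3}∪out(1)={0,3}

Scan:
[0] read 'e'  n0⇒n1  → match P0@[0:0]
[1] read 'b'  n1⇒n2
[2] read 'd'  n2⇒n3
[3] read 'a'  n3⇒n4  → match P1@[0:3]
[4] read 'a'  n4⇒n10 (fail-walked)
[5] read 'e'  n10⇒n11  → match P0@[5:5]
[6] read 'c'  n11⇒n12
[7] read 'a'  n12⇒n13
[8] read 'd'  n13⇒n14
[9] read 'e'  n14⇒n15  → match P0@[9:9],P3@[4:9]
[10] read 'd'  n15⇒n0 (fail-walked)
[11] read 'c'  n0⇒n5
[12] read 'a'  n5⇒n6
[13] read 'c'  n6⇒n20  → match P6@[11:13]
[14] read 'd'  n20⇒n0 (fail-walked)
[15] read 'b'  n0⇒n0
[16] read 'a'  n0⇒n10
[17] read 'b'  n10⇒n0 (fail-walked)
[18] read 'c'  n0⇒n5
[19] read 'e'  n5⇒n1 (fail-walked)  → match P0@[19:19]
[20] read 'c'  n1⇒n21
[21] read 'b'  n21⇒n22  → match P7@[19:21]
[22] read 'c'  n22⇒n5 (fail-walked)
[23] read 'a'  n5⇒n6
[24] read 'b'  n6⇒n7
[25] read 'd'  n7⇒n8
[26] read 'd'  n8⇒n9  → match P2@[22:26]
[27] read 'e'  n9⇒n1 (fail-walked)  → match P0@[27:27]
[28] read 'b'  n1⇒n2

All matches (sorted): [[0,0],[3,1],[5,0],[9,0],[9,3],[13,6],[19,0],[21,7],[26,2],[27,0]]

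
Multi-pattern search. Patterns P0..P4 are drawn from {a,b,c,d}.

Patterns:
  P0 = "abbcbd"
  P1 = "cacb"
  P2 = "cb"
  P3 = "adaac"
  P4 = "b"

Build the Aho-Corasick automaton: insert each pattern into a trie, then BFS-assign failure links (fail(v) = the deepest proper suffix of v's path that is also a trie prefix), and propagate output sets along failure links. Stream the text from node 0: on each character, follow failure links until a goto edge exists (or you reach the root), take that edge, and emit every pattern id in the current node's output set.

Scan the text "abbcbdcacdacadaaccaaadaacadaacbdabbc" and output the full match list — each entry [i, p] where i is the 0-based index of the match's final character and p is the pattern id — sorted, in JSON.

Construct AC machine:
Trie nodes:
  n0 'ε': a→1 b→16 c→7
  n1 'a': b→2 d→12
  n2 'ab': b→3
  n3 'abb': c→4
  n4 'abbc': b→5
  n5 'abbcb': d→6
  n6 'abbcbd': ·  [P0 ends]
  n7 'c': a→8 b→11
  n8 'ca': c→9
  n9 'cac': b→10
  n10 'cacb': ·  [P1 ends]
  n11 'cb': ·  [P2 ends]
  n12 'ad': a→13
  n13 'ada': a→14
  n14 'adaa': c→15
  n15 'adaac': ·  [P3 ends]
  n16 'b': ·  [P4 ends]

BFS fail/out derivation:
  n1('a'): parent n0 fail=0; on 'a' 0 → fail=0;  out ∅∪∅=∅
  n7('c'): parent n0 fail=0; on 'c' 0 → fail=0;  out ∅∪∅=∅
  n16('b'): parent n0 fail=0; on 'b' 0 → fail=0;  out {4}∪∅={4}
  n2('ab'): parent n1 fail=0; on 'b' 0 → fail=16;  out ∅∪{4}={4}
  n8('ca'): parent n7 fail=0; on 'a' 0 → fail=1;  out ∅∪∅=∅
  n11('cb'): parent n7 fail=0; on 'b' 0 → fail=16;  out {2}∪{4}={2,4}
  n12('ad'): parent n1 fail=0; on 'd' 0 → fail=0;  out ∅∪∅=∅
  n3('abb'): parent n2 fail=16; on 'b' 16→0 → fail=16;  out ∅∪{4}={4}
  n9('cac'): parent n8 fail=1; on 'c' 1→0 → fail=7;  out ∅∪∅=∅
  n13('ada'): parent n12 fail=0; on 'a' 0 → fail=1;  out ∅∪∅=∅
  n4('abbc'): parent n3 fail=16; on 'c' 16→0 → fail=7;  out ∅∪∅=∅
  n10('cacb'): parent n9 fail=7; on 'b' 7 → fail=11;  out {1}∪{2,4}={1,2,4}
  n14('adaa'): parent n13 fail=1; on 'a' 1→0 → fail=1;  out ∅∪∅=∅
  n5('abbcb'): parent n4 fail=7; on 'b' 7 → fail=11;  out ∅∪{2,4}={2,4}
  n15('adaac'): parent n14 fail=1; on 'c' 1→0 → fail=7;  out {3}∪∅={3}
  n6('abbcbd'): parent n5 fail=11; on 'd' 11→16→0 → fail=0;  out {0}∪∅={0}

Scan:
[0] read 'a'  n0⇒n1
[1] read 'b'  n1⇒n2  emit P4@[1:1]
[2] read 'b'  n2⇒n3  emit P4@[2:2]
[3] read 'c'  n3⇒n4
[4] read 'b'  n4⇒n5  emit P2@[3:4],P4@[4:4]
[5] read 'd'  n5⇒n6  emit P0@[0:5]
[6] read 'c'  n6⇒n7 ·f
[7] read 'a'  n7⇒n8
[8] read 'c'  n8⇒n9
[9] read 'd'  n9⇒n0 ·f
[10] read 'a'  n0⇒n1
[11] read 'c'  n1⇒n7 ·f
[12] read 'a'  n7⇒n8
[13] read 'd'  n8⇒n12 ·f
[14] read 'a'  n12⇒n13
[15] read 'a'  n13⇒n14
[16] read 'c'  n14⇒n15  emit P3@[12:16]
[17] read 'c'  n15⇒n7 ·f
[18] read 'a'  n7⇒n8
[19] read 'a'  n8⇒n1 ·f
[20] read 'a'  n1⇒n1 ·f
[21] read 'd'  n1⇒n12
[22] read 'a'  n12⇒n13
[23] read 'a'  n13⇒n14
[24] read 'c'  n14⇒n15  emit P3@[20:24]
[25] read 'a'  n15⇒n8 ·f
[26] read 'd'  n8⇒n12 ·f
[27] read 'a'  n12⇒n13
[28] read 'a'  n13⇒n14
[29] read 'c'  n14⇒n15  emit P3@[25:29]
[30] read 'b'  n15⇒n11 ·f  emit P2@[29:30],P4@[30:30]
[31] read 'd'  n11⇒n0 ·f
[32] read 'a'  n0⇒n1
[33] read 'b'  n1⇒n2  emit P4@[33:33]
[34] read 'b'  n2⇒n3  emit P4@[34:34]
[35] read 'c'  n3⇒n4

Matches: [[1,4],[2,4],[4,2],[4,4],[5,0],[16,3],[24,3],[29,3],[30,2],[30,4],[33,4],[34,4]]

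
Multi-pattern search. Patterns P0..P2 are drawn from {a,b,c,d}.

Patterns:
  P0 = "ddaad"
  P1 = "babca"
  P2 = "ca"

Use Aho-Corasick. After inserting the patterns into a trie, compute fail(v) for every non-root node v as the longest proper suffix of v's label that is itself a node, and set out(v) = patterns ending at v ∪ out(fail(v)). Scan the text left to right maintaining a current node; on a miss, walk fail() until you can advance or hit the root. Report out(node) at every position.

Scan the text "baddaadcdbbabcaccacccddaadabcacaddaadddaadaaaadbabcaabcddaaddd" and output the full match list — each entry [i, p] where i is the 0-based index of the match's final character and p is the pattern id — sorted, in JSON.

Construct AC machine:
Trie (insert patterns):
  n0 'ε': b→6 c→11 d→1
  n1 'd': d→2
  n2 'dd': a→3
  n3 'dda': a→4
  n4 'ddaa': d→5
  n5 'ddaad': ·  [P0 ends]
  n6 'b': a→7
  n7 'ba': b→8
  n8 'bab': c→9
  n9 'babc': a→10
  n10 'babca': ·  [P1 ends]
  n11 'c': a→12
  n12 'ca': ·  [P2 ends]

Failure links (BFS by depth):
  fail(1) 'd': from fail(0)=0 chase 'd': 0 ⇒ 0;  out=∅∪out(0)=∅
  fail(6) 'b': from fail(0)=0 chase 'b': 0 ⇒ 0;  out=∅∪out(0)=∅
  fail(11) 'c': from fail(0)=0 chase 'c': 0 ⇒ 0;  out=∅∪out(0)=∅
  fail(2) 'dd': from fail(1)=0 chase 'd': 0 ⇒ 1;  out=∅∪out(1)=∅
  fail(7) 'ba': from fail(6)=0 chase 'a': 0 ⇒ 0;  out=∅∪out(0)=∅
  fail(12) 'ca': from fail(11)=0 chase 'a': 0 ⇒ 0;  out={2}∪out(0)={2}
  fail(3) 'dda': from fail(2)=1 chase 'a': 1→0 ⇒ 0;  out=∅∪out(0)=∅
  fail(8) 'bab': from fail(7)=0 chase 'b': 0 ⇒ 6;  out=∅∪out(6)=∅
  fail(4) 'ddaa': from fail(3)=0 chase 'a': 0 ⇒ 0;  out=∅∪out(0)=∅
  fail(9) 'babc': from fail(8)=6 chase 'c': 6→0 ⇒ 11;  out=∅∪out(11)=∅
  fail(5) 'ddaad': from fail(4)=0 chase 'd': 0 ⇒ 1;  out={0}∪out(1)={0}
  fail(10) 'babca': from fail(9)=11 chase 'a': 11 ⇒ 12;  out={1}∪out(12)={1,2}

Run:
pos 0 'b': at 6
pos 1 'a': at 7
pos 2 'd': at 1 (via fail)
pos 3 'd': at 2
pos 4 'a': at 3
pos 5 'a': at 4
pos 6 'd': at 5  emit P0@[2:6]
pos 7 'c': at 11 (via fail)
pos 8 'd': at 1 (via fail)
pos 9 'b': at 6 (via fail)
pos 10 'b': at 6 (via fail)
pos 11 'a': at 7
pos 12 'b': at 8
pos 13 'c': at 9
pos 14 'a': at 10  emit P1@[10:14],P2@[13:14]
pos 15 'c': at 11 (via fail)
pos 16 'c': at 11 (via fail)
pos 17 'a': at 12  emit P2@[16:17]
pos 18 'c': at 11 (via fail)
pos 19 'c': at 11 (via fail)
pos 20 'c': at 11 (via fail)
pos 21 'd': at 1 (via fail)
pos 22 'd': at 2
pos 23 'a': at 3
pos 24 'a': at 4
pos 25 'd': at 5  emit P0@[21:25]
pos 26 'a': at 0 (via fail)
pos 27 'b': at 6
pos 28 'c': at 11 (via fail)
pos 29 'a': at 12  emit P2@[28:29]
pos 30 'c': at 11 (via fail)
pos 31 'a': at 12  emit P2@[30:31]
pos 32 'd': at 1 (via fail)
pos 33 'd': at 2
pos 34 'a': at 3
pos 35 'a': at 4
pos 36 'd': at 5  emit P0@[32:36]
pos 37 'd': at 2 (via fail)
pos 38 'd': at 2 (via fail)
pos 39 'a': at 3
pos 40 'a': at 4
pos 41 'd': at 5  emit P0@[37:41]
pos 42 'a': at 0 (via fail)
pos 43 'a': at 0
pos 44 'a': at 0
pos 45 'a': at 0
pos 46 'd': at 1
pos 47 'b': at 6 (via fail)
pos 48 'a': at 7
pos 49 'b': at 8
pos 50 'c': at 9
pos 51 'a': at 10  emit P1@[47:51],P2@[50:51]
pos 52 'a': at 0 (via fail)
pos 53 'b': at 6
pos 54 'c': at 11 (via fail)
pos 55 'd': at 1 (via fail)
pos 56 'd': at 2
pos 57 'a': at 3
pos 58 'a': at 4
pos 59 'd': at 5  emit P0@[55:59]
pos 60 'd': at 2 (via fail)
pos 61 'd': at 2 (via fail)

Matches: [[6,0],[14,1],[14,2],[17,2],[25,0],[29,2],[31,2],[36,0],[41,0],[51,1],[51,2],[59,0]]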